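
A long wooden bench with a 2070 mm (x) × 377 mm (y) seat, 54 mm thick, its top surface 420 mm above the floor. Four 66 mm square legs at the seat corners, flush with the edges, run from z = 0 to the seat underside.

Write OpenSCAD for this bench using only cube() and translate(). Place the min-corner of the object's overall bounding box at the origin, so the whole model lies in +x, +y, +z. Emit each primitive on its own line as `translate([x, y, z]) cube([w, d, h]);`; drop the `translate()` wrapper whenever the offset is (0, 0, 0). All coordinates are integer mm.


translate([0, 0, 366]) cube([2070, 377, 54]);
cube([66, 66, 366]);
translate([0, 311, 0]) cube([66, 66, 366]);
translate([2004, 0, 0]) cube([66, 66, 366]);
translate([2004, 311, 0]) cube([66, 66, 366]);


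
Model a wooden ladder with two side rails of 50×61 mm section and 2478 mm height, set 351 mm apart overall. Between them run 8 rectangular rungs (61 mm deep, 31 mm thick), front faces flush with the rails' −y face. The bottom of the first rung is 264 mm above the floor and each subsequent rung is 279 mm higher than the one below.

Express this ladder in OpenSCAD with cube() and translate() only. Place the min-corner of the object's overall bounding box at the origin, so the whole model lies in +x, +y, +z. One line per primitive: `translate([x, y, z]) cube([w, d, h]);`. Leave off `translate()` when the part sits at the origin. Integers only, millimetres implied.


cube([50, 61, 2478]);
translate([301, 0, 0]) cube([50, 61, 2478]);
translate([50, 0, 264]) cube([251, 61, 31]);
translate([50, 0, 543]) cube([251, 61, 31]);
translate([50, 0, 822]) cube([251, 61, 31]);
translate([50, 0, 1101]) cube([251, 61, 31]);
translate([50, 0, 1380]) cube([251, 61, 31]);
translate([50, 0, 1659]) cube([251, 61, 31]);
translate([50, 0, 1938]) cube([251, 61, 31]);
translate([50, 0, 2217]) cube([251, 61, 31]);


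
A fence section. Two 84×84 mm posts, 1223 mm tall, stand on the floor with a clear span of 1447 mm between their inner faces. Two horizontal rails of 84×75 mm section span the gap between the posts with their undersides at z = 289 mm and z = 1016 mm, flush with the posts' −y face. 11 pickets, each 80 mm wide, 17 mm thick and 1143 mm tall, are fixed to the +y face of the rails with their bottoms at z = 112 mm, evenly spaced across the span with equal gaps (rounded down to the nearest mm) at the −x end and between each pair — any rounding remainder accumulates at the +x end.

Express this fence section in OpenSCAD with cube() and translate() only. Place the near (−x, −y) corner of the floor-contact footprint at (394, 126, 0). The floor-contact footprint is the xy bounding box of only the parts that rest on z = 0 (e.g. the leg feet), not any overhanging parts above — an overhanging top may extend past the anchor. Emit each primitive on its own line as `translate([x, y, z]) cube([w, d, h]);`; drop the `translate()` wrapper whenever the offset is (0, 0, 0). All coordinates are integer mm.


translate([394, 126, 0]) cube([84, 84, 1223]);
translate([1925, 126, 0]) cube([84, 84, 1223]);
translate([478, 126, 289]) cube([1447, 84, 75]);
translate([478, 126, 1016]) cube([1447, 84, 75]);
translate([525, 210, 112]) cube([80, 17, 1143]);
translate([652, 210, 112]) cube([80, 17, 1143]);
translate([779, 210, 112]) cube([80, 17, 1143]);
translate([906, 210, 112]) cube([80, 17, 1143]);
translate([1033, 210, 112]) cube([80, 17, 1143]);
translate([1160, 210, 112]) cube([80, 17, 1143]);
translate([1287, 210, 112]) cube([80, 17, 1143]);
translate([1414, 210, 112]) cube([80, 17, 1143]);
translate([1541, 210, 112]) cube([80, 17, 1143]);
translate([1668, 210, 112]) cube([80, 17, 1143]);
translate([1795, 210, 112]) cube([80, 17, 1143]);


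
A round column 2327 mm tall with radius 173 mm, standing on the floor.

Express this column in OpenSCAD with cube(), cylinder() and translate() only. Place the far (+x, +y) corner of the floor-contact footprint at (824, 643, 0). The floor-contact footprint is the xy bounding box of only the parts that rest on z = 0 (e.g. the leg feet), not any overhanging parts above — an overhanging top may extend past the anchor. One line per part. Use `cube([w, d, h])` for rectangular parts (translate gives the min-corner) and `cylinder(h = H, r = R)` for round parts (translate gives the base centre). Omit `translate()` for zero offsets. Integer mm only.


translate([651, 470, 0]) cylinder(h = 2327, r = 173);


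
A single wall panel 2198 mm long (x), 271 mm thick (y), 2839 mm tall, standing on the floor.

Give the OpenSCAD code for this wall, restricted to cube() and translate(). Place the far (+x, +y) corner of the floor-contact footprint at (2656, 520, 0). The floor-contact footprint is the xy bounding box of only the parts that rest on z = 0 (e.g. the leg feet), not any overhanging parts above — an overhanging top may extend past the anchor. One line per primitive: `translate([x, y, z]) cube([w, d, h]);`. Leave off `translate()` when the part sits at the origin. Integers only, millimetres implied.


translate([458, 249, 0]) cube([2198, 271, 2839]);


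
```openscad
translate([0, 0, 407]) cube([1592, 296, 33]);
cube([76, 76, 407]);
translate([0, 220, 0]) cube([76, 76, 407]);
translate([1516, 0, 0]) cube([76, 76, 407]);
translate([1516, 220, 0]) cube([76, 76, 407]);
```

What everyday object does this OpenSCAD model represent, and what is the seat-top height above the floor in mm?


A bench. The seat-top height is 440 mm.

A long slab on four corner posts — a bench. The slab sits at z = 407 with thickness 33, so the top is 407 + 33 = 440 mm.


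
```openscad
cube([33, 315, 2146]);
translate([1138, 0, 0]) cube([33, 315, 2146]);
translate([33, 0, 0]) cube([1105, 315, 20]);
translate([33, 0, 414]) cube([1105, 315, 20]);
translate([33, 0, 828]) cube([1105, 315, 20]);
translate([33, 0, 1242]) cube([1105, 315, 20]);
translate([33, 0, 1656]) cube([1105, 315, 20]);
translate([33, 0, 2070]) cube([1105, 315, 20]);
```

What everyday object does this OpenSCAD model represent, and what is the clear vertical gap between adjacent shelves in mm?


A bookshelf. The clear shelf gap is 394 mm.

Two tall side panels with 6 horizontal boards between them — a bookshelf. The first two shelf undersides are at z = 0 and z = 414; with shelf thickness 20, the clear gap is 414 − 0 − 20 = 394 mm.


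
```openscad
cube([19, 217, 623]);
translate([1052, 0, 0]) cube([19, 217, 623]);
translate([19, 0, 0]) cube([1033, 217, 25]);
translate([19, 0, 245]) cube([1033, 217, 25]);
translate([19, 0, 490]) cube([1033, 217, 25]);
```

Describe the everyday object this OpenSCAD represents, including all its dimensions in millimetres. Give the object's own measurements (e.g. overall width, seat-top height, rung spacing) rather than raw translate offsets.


An open bookshelf. Two side panels, each 19 mm thick, 217 mm deep and 623 mm tall, stand 1071 mm apart (outside-to-outside). Between them sit 3 shelves, each 25 mm thick and 217 mm deep, spanning the full gap between the sides. The bottom shelf rests on the floor (its underside at z = 0) and the clear gap between one shelf's top and the next shelf's underside is 220 mm.


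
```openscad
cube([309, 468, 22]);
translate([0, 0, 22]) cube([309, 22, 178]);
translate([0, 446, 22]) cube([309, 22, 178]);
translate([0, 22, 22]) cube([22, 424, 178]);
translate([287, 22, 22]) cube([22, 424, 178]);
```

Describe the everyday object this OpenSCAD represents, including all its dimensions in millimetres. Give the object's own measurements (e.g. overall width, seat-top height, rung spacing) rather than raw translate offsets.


An open-topped rectangular box: outside dimensions 309×468×200 mm, with a uniform wall and base thickness of 22 mm. The base is a full 309×468 slab on the floor; four walls sit on top of the base. The front and back walls (the −y and +y sides) span the full width; the two side walls fit between them.


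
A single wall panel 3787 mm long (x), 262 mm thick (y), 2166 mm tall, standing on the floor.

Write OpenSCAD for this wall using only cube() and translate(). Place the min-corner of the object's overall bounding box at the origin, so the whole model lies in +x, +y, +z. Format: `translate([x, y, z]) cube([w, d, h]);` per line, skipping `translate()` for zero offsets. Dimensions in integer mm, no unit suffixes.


cube([3787, 262, 2166]);


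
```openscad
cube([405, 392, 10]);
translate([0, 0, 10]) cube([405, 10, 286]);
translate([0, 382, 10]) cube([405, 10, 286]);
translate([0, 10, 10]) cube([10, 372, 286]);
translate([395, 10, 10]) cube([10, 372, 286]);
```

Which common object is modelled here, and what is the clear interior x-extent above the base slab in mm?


An open box. The internal width is 385 mm.

A 405×392 base slab with four walls standing on it — an open box. The base is 405 mm wide and the walls are 10 mm thick, so the internal width is 405 − 2 × 10 = 385 mm.


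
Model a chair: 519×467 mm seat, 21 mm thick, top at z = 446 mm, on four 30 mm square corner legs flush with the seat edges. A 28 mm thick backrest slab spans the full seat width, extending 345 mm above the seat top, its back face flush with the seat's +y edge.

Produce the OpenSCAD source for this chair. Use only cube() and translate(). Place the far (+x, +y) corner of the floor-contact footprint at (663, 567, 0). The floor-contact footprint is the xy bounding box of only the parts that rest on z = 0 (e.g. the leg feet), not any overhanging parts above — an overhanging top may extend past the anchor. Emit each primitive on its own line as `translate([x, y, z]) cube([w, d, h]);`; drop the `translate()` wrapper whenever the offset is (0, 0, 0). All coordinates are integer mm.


translate([144, 100, 425]) cube([519, 467, 21]);
translate([144, 100, 0]) cube([30, 30, 425]);
translate([633, 100, 0]) cube([30, 30, 425]);
translate([144, 537, 0]) cube([30, 30, 425]);
translate([633, 537, 0]) cube([30, 30, 425]);
translate([144, 539, 446]) cube([519, 28, 345]);


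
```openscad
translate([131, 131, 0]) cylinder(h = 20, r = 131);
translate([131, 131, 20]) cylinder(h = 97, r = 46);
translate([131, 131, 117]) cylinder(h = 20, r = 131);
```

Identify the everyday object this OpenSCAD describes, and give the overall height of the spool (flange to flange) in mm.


A spool. The overall height is 137 mm.

Three coaxial cylinders, large–small–large — a spool. Two 20 mm flanges and a 97 mm core give 20 + 97 + 20 = 137 mm.


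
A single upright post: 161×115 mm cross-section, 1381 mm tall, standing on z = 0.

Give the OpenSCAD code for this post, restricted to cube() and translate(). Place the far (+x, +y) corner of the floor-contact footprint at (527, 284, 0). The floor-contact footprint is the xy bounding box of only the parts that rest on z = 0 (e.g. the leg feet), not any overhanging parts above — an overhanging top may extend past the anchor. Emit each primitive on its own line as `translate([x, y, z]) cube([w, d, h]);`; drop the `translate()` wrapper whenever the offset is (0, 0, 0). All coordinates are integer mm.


translate([366, 169, 0]) cube([161, 115, 1381]);


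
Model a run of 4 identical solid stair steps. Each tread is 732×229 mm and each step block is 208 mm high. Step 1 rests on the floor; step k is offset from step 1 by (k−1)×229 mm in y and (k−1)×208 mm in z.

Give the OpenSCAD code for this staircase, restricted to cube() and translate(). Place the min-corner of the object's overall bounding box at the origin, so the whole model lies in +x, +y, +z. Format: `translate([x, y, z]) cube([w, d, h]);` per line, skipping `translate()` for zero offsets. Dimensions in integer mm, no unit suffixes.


cube([732, 229, 208]);
translate([0, 229, 208]) cube([732, 229, 208]);
translate([0, 458, 416]) cube([732, 229, 208]);
translate([0, 687, 624]) cube([732, 229, 208]);


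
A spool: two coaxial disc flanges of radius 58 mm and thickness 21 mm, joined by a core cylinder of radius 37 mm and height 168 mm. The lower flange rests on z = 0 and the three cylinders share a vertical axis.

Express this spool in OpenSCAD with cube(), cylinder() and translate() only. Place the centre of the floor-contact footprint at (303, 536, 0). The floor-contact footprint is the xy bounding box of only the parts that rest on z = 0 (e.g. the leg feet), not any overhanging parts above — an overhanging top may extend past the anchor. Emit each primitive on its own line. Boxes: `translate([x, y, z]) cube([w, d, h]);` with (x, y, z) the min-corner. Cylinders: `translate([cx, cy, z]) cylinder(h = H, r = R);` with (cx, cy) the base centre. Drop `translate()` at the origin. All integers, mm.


translate([303, 536, 0]) cylinder(h = 21, r = 58);
translate([303, 536, 21]) cylinder(h = 168, r = 37);
translate([303, 536, 189]) cylinder(h = 21, r = 58);


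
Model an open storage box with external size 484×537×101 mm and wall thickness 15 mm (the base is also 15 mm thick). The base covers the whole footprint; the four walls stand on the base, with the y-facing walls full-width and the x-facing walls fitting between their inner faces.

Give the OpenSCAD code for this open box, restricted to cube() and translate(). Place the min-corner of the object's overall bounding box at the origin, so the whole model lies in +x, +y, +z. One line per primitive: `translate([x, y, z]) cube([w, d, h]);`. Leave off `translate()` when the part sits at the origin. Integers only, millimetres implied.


cube([484, 537, 15]);
translate([0, 0, 15]) cube([484, 15, 86]);
translate([0, 522, 15]) cube([484, 15, 86]);
translate([0, 15, 15]) cube([15, 507, 86]);
translate([469, 15, 15]) cube([15, 507, 86]);


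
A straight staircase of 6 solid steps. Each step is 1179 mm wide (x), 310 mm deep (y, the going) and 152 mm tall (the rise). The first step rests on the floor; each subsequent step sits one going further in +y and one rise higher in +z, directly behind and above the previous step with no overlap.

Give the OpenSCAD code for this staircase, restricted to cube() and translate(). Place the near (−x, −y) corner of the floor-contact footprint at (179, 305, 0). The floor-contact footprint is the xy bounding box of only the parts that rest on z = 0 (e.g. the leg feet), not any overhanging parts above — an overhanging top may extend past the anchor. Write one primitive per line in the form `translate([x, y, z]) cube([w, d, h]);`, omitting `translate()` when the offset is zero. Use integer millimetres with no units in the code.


translate([179, 305, 0]) cube([1179, 310, 152]);
translate([179, 615, 152]) cube([1179, 310, 152]);
translate([179, 925, 304]) cube([1179, 310, 152]);
translate([179, 1235, 456]) cube([1179, 310, 152]);
translate([179, 1545, 608]) cube([1179, 310, 152]);
translate([179, 1855, 760]) cube([1179, 310, 152]);


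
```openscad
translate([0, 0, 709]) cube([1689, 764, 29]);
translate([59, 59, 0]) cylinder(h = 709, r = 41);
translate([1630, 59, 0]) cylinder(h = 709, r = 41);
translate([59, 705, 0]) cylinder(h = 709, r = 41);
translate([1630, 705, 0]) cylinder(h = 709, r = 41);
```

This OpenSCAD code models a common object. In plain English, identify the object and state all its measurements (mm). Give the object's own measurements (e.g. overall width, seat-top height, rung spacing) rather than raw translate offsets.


A rectangular dining table. The top is 1689×764×29 mm with its upper surface at z = 738 mm. It stands on four round legs of 82 mm diameter, each leg's bounding box inset 18 mm from the nearest pair of top edges, running from the floor to the underside of the top.


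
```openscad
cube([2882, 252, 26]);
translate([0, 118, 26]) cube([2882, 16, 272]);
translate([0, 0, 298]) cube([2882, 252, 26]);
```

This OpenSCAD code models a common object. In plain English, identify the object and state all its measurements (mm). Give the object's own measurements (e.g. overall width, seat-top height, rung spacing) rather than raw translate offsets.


An I-beam lying along x, 2882 mm long. Overall section height 324 mm. Two flanges 252 mm wide (y) and 26 mm thick, one on the floor and one at the top; a web 16 mm thick runs between them, centred on the flange width.


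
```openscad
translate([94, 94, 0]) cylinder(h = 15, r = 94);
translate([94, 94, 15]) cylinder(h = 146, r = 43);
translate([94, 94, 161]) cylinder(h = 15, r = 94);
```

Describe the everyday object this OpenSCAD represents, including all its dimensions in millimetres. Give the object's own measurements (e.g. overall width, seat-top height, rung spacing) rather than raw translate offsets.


A spool: two coaxial disc flanges of radius 94 mm and thickness 15 mm, joined by a core cylinder of radius 43 mm and height 146 mm. The lower flange rests on z = 0 and the three cylinders share a vertical axis.


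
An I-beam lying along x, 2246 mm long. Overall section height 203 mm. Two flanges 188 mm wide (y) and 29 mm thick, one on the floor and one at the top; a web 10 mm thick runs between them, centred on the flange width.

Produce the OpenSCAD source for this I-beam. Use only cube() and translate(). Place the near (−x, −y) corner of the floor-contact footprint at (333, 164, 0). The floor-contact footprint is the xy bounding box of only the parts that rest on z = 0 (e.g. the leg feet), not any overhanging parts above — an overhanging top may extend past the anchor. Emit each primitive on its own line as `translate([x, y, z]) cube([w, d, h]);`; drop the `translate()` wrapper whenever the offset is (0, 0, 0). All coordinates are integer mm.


translate([333, 164, 0]) cube([2246, 188, 29]);
translate([333, 253, 29]) cube([2246, 10, 145]);
translate([333, 164, 174]) cube([2246, 188, 29]);


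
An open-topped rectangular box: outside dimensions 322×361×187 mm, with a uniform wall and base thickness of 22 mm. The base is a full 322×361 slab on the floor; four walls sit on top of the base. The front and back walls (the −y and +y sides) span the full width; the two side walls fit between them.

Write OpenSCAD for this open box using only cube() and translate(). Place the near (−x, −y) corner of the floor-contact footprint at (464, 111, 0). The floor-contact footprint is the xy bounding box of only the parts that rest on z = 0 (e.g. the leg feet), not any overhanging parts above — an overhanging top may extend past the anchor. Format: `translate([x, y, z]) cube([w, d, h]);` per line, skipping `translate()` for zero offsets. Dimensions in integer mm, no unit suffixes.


translate([464, 111, 0]) cube([322, 361, 22]);
translate([464, 111, 22]) cube([322, 22, 165]);
translate([464, 450, 22]) cube([322, 22, 165]);
translate([464, 133, 22]) cube([22, 317, 165]);
translate([764, 133, 22]) cube([22, 317, 165]);


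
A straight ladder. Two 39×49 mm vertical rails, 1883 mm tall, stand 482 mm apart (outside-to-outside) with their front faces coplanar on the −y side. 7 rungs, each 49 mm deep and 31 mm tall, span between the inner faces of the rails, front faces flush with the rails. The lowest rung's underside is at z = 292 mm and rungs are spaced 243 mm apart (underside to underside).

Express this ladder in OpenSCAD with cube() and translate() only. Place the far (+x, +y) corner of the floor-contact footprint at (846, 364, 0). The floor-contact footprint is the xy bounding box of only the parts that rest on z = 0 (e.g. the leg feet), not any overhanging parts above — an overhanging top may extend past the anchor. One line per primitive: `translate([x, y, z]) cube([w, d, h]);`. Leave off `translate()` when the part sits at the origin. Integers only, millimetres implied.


// rung span = 482 - 2*39 = 404
// rung[k] z = 292 + k*243
translate([364, 315, 0]) cube([39, 49, 1883]);
translate([807, 315, 0]) cube([39, 49, 1883]);
translate([403, 315, 292]) cube([404, 49, 31]);
translate([403, 315, 535]) cube([404, 49, 31]);
translate([403, 315, 778]) cube([404, 49, 31]);
translate([403, 315, 1021]) cube([404, 49, 31]);
translate([403, 315, 1264]) cube([404, 49, 31]);
translate([403, 315, 1507]) cube([404, 49, 31]);
translate([403, 315, 1750]) cube([404, 49, 31]);


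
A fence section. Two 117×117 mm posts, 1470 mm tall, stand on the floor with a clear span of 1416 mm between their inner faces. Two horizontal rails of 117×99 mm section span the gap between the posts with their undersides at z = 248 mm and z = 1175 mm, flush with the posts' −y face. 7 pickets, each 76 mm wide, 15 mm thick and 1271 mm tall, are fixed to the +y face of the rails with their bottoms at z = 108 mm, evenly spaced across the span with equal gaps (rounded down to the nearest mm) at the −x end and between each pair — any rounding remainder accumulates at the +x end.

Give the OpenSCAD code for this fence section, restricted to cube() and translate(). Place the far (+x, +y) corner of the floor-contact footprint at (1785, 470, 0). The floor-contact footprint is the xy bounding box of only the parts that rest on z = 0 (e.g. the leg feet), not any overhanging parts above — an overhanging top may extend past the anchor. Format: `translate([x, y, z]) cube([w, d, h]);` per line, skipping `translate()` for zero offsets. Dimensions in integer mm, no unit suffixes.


translate([135, 353, 0]) cube([117, 117, 1470]);
translate([1668, 353, 0]) cube([117, 117, 1470]);
translate([252, 353, 248]) cube([1416, 117, 99]);
translate([252, 353, 1175]) cube([1416, 117, 99]);
translate([362, 470, 108]) cube([76, 15, 1271]);
translate([548, 470, 108]) cube([76, 15, 1271]);
translate([734, 470, 108]) cube([76, 15, 1271]);
translate([920, 470, 108]) cube([76, 15, 1271]);
translate([1106, 470, 108]) cube([76, 15, 1271]);
translate([1292, 470, 108]) cube([76, 15, 1271]);
translate([1478, 470, 108]) cube([76, 15, 1271]);


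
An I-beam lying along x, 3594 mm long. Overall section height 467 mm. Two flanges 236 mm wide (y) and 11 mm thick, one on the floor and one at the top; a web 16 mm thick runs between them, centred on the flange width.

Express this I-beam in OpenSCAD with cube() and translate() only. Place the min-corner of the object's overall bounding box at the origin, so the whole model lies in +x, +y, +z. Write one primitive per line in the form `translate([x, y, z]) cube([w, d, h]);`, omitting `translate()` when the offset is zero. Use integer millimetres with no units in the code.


cube([3594, 236, 11]);
translate([0, 110, 11]) cube([3594, 16, 445]);
translate([0, 0, 456]) cube([3594, 236, 11]);


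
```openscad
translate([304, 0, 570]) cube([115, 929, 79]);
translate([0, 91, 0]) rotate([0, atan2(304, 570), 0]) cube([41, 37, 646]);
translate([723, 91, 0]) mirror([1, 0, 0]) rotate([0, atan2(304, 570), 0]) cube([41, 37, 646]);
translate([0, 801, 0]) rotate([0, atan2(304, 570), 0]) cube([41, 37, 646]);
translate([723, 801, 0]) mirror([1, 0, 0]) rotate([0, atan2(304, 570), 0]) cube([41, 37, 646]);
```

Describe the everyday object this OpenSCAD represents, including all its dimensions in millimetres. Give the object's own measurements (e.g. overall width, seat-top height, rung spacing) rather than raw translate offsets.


A sawhorse. A 115×929×79 mm beam (x, y, z) sits on two A-frame leg pairs. Each pair is two raked legs of 41×37 mm section (37 mm along y) splaying symmetrically in x. Each leg rises 570 mm vertically over 304 mm of horizontal reach and is 646 mm long along its own axis. Every leg's outer bottom edge rests on the floor and its outer top edge meets a bottom edge of the beam — the left legs (tilting toward +x) meet the beam's −x bottom edge, the right legs (their mirror images, tilting toward −x) meet its +x bottom edge — so the leg tops tuck under the beam, the beam's underside is 570 mm above the floor, and the feet are 723 mm apart outside-to-outside with the beam centred between them. The two leg pairs are set in 91 mm from either end of the beam.


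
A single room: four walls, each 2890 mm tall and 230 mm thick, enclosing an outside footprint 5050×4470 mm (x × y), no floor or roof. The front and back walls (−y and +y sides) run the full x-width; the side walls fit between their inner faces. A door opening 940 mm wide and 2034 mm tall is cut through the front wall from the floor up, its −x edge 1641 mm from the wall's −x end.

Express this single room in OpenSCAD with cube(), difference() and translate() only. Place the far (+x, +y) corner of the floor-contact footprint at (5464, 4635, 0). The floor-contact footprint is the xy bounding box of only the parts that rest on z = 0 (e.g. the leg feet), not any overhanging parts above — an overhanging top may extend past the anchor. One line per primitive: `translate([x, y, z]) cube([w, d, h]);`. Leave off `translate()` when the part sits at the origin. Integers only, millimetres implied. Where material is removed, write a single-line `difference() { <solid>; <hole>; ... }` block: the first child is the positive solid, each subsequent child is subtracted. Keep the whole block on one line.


difference() { translate([414, 165, 0]) cube([5050, 230, 2890]); translate([2055, 165, 0]) cube([940, 230, 2034]); }
translate([414, 4405, 0]) cube([5050, 230, 2890]);
translate([414, 395, 0]) cube([230, 4010, 2890]);
translate([5234, 395, 0]) cube([230, 4010, 2890]);


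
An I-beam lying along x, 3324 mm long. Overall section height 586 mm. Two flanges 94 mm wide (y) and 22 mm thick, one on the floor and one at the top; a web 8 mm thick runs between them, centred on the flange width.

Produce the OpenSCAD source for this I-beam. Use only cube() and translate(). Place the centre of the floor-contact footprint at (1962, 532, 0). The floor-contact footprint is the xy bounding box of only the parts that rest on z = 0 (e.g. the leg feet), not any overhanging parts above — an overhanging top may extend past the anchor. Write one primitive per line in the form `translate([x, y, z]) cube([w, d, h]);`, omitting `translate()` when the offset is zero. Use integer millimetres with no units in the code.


translate([300, 485, 0]) cube([3324, 94, 22]);
translate([300, 528, 22]) cube([3324, 8, 542]);
translate([300, 485, 564]) cube([3324, 94, 22]);


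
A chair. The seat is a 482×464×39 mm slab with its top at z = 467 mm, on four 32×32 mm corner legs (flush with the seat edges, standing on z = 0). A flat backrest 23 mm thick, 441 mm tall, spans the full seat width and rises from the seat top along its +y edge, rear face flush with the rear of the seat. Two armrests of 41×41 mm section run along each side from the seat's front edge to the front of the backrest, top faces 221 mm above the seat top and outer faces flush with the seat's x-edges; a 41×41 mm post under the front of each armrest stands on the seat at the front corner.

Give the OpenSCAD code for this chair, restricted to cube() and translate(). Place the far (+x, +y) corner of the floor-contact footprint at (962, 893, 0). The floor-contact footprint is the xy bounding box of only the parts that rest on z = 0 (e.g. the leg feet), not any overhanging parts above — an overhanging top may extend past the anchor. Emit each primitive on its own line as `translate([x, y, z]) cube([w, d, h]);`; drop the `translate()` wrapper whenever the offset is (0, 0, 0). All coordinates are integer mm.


// leg_h = 467 - 39 = 428
// arm post h = 221 - 41 = 180
translate([480, 429, 428]) cube([482, 464, 39]);
translate([480, 429, 0]) cube([32, 32, 428]);
translate([930, 429, 0]) cube([32, 32, 428]);
translate([480, 861, 0]) cube([32, 32, 428]);
translate([930, 861, 0]) cube([32, 32, 428]);
translate([480, 870, 467]) cube([482, 23, 441]);
translate([480, 429, 647]) cube([41, 441, 41]);
translate([921, 429, 647]) cube([41, 441, 41]);
translate([480, 429, 467]) cube([41, 41, 180]);
translate([921, 429, 467]) cube([41, 41, 180]);


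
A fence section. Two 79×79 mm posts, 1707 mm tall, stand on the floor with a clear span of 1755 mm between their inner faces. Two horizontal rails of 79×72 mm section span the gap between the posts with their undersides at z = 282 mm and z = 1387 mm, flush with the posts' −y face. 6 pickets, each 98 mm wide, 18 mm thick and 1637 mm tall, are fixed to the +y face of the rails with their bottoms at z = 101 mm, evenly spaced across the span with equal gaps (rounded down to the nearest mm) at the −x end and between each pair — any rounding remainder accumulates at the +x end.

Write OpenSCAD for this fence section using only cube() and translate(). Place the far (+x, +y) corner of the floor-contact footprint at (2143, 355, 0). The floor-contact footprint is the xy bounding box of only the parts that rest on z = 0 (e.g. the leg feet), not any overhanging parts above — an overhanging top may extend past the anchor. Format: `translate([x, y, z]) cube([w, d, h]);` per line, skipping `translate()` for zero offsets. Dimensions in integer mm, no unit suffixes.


translate([230, 276, 0]) cube([79, 79, 1707]);
translate([2064, 276, 0]) cube([79, 79, 1707]);
translate([309, 276, 282]) cube([1755, 79, 72]);
translate([309, 276, 1387]) cube([1755, 79, 72]);
translate([475, 355, 101]) cube([98, 18, 1637]);
translate([739, 355, 101]) cube([98, 18, 1637]);
translate([1003, 355, 101]) cube([98, 18, 1637]);
translate([1267, 355, 101]) cube([98, 18, 1637]);
translate([1531, 355, 101]) cube([98, 18, 1637]);
translate([1795, 355, 101]) cube([98, 18, 1637]);


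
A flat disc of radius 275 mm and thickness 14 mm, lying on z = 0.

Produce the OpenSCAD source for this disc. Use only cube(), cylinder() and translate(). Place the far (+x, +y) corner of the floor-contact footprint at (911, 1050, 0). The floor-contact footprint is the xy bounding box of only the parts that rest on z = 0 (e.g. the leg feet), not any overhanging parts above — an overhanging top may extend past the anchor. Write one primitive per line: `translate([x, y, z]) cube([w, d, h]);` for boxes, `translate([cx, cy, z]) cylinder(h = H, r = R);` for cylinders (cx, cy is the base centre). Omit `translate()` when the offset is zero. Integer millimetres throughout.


translate([636, 775, 0]) cylinder(h = 14, r = 275);


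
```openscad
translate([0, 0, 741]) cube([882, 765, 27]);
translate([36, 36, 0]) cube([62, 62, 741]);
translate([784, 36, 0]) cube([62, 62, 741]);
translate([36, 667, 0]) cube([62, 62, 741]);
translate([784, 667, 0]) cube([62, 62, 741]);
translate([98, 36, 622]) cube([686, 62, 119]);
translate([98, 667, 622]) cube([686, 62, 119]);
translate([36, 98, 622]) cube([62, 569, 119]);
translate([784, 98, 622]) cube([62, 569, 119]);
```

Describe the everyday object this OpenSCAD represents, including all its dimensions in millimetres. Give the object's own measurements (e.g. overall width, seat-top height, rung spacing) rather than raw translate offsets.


A table: top 882 mm (x) × 765 mm (y), 27 mm thick, upper face at z = 768 mm, on four 62×62 mm square legs, each inset 36 mm from the nearest pair of top edges from z = 0 to the bottom of the top. Four apron rails, 62 mm thick and 119 mm tall, run between adjacent legs with their top edges flush with the underside of the top and their outer faces flush with the legs' outer faces.


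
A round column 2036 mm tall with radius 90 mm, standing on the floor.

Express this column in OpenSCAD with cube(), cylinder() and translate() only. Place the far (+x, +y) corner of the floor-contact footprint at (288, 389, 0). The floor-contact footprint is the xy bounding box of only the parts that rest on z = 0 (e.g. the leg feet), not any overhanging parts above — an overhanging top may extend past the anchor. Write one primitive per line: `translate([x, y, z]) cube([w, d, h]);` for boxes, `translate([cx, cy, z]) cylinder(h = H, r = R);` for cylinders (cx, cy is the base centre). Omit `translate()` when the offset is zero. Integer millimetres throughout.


translate([198, 299, 0]) cylinder(h = 2036, r = 90);


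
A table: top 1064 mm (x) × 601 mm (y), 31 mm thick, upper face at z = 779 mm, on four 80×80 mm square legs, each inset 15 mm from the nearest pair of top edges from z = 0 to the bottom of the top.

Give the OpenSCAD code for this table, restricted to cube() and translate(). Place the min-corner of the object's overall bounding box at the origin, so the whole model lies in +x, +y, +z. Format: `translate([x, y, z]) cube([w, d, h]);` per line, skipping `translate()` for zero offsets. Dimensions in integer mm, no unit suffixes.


translate([0, 0, 748]) cube([1064, 601, 31]);
translate([15, 15, 0]) cube([80, 80, 748]);
translate([969, 15, 0]) cube([80, 80, 748]);
translate([15, 506, 0]) cube([80, 80, 748]);
translate([969, 506, 0]) cube([80, 80, 748]);


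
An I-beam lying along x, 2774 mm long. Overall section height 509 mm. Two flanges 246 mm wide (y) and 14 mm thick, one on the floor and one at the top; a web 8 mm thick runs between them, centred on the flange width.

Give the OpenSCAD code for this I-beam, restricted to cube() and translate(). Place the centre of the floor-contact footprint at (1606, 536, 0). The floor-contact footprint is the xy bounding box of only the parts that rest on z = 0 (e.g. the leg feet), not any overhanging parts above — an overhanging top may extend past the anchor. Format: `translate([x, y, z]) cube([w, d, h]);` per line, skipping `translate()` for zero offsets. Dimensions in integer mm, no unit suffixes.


translate([219, 413, 0]) cube([2774, 246, 14]);
translate([219, 532, 14]) cube([2774, 8, 481]);
translate([219, 413, 495]) cube([2774, 246, 14]);


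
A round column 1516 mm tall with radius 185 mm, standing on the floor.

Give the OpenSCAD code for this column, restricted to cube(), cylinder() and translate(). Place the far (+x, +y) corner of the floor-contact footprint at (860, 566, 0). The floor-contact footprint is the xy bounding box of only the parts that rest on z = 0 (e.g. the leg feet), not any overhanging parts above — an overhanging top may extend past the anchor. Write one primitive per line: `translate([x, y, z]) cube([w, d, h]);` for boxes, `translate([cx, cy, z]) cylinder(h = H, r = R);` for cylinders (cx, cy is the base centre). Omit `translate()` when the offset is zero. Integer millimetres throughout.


translate([675, 381, 0]) cylinder(h = 1516, r = 185);


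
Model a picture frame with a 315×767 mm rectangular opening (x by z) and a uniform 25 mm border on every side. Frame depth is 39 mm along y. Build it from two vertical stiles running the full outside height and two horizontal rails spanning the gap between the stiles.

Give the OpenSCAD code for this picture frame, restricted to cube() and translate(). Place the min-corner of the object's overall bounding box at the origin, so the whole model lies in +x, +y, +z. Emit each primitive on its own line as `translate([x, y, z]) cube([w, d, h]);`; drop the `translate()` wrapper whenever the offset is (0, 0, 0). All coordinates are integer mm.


cube([25, 39, 817]);
translate([340, 0, 0]) cube([25, 39, 817]);
translate([25, 0, 0]) cube([315, 39, 25]);
translate([25, 0, 792]) cube([315, 39, 25]);


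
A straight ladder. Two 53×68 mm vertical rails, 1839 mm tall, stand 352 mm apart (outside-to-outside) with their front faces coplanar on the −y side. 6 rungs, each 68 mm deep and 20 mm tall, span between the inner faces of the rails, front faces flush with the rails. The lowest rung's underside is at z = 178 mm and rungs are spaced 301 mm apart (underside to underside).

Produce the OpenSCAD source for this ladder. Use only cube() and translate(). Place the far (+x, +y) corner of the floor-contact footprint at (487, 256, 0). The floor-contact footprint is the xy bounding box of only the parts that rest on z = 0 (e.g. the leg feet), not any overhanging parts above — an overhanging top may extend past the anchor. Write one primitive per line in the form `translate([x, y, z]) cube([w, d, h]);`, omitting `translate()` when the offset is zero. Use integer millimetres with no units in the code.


// rung span = 352 - 2*53 = 246
// rung[k] z = 178 + k*301
translate([135, 188, 0]) cube([53, 68, 1839]);
translate([434, 188, 0]) cube([53, 68, 1839]);
translate([188, 188, 178]) cube([246, 68, 20]);
translate([188, 188, 479]) cube([246, 68, 20]);
translate([188, 188, 780]) cube([246, 68, 20]);
translate([188, 188, 1081]) cube([246, 68, 20]);
translate([188, 188, 1382]) cube([246, 68, 20]);
translate([188, 188, 1683]) cube([246, 68, 20]);


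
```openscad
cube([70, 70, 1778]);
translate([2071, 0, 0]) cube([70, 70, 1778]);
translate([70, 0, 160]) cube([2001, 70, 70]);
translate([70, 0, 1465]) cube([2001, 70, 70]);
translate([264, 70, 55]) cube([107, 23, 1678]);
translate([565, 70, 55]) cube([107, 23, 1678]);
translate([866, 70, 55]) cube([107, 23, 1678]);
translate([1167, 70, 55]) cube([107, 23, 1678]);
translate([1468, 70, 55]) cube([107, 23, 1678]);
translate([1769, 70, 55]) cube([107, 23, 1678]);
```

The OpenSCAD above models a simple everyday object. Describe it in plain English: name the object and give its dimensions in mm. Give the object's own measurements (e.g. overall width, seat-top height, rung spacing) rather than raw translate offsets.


A fence section. Two 70×70 mm posts, 1778 mm tall, stand on the floor with a clear span of 2001 mm between their inner faces. Two horizontal rails of 70×70 mm section span the gap between the posts with their undersides at z = 160 mm and z = 1465 mm, flush with the posts' −y face. 6 pickets, each 107 mm wide, 23 mm thick and 1678 mm tall, are fixed to the +y face of the rails with their bottoms at z = 55 mm, spaced across the span with a 194 mm gap after the −x post and between neighbouring pickets, with 195 mm left before the +x post.


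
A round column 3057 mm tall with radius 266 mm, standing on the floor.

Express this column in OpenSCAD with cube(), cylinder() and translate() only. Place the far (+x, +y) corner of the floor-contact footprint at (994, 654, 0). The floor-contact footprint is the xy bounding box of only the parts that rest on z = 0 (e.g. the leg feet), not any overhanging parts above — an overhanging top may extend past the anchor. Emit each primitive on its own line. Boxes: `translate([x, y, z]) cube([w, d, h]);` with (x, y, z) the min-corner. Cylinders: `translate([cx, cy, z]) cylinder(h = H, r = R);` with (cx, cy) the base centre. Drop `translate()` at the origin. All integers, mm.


translate([728, 388, 0]) cylinder(h = 3057, r = 266);


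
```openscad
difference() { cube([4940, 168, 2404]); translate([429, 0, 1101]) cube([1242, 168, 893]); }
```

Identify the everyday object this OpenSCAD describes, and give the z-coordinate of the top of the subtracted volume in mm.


A wall with a window opening. The window head height is 1994 mm.

A wall with a rectangular opening subtracted — a window. Sill at z = 1101, opening 893 mm tall, so the head is at 1101 + 893 = 1994 mm.


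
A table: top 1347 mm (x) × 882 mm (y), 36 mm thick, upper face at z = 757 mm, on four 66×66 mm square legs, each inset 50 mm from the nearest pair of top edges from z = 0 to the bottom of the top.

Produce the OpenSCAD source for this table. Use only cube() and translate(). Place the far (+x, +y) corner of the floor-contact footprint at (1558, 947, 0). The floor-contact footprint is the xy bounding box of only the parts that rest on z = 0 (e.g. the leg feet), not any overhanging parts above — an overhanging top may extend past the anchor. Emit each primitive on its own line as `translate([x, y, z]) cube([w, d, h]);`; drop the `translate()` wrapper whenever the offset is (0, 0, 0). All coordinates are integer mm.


translate([261, 115, 721]) cube([1347, 882, 36]);
translate([311, 165, 0]) cube([66, 66, 721]);
translate([1492, 165, 0]) cube([66, 66, 721]);
translate([311, 881, 0]) cube([66, 66, 721]);
translate([1492, 881, 0]) cube([66, 66, 721]);


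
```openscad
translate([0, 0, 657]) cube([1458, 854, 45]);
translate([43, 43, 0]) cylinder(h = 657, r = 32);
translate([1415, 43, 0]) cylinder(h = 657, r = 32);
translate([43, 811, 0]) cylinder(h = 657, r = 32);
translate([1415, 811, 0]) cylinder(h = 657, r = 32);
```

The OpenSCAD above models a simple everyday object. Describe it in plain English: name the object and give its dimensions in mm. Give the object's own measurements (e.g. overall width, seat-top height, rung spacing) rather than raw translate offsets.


A table: top 1458 mm (x) × 854 mm (y), 45 mm thick, upper face at z = 702 mm, on four round legs of 64 mm diameter, each leg's bounding box inset 11 mm from the nearest pair of top edges from z = 0 to the bottom of the top.
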